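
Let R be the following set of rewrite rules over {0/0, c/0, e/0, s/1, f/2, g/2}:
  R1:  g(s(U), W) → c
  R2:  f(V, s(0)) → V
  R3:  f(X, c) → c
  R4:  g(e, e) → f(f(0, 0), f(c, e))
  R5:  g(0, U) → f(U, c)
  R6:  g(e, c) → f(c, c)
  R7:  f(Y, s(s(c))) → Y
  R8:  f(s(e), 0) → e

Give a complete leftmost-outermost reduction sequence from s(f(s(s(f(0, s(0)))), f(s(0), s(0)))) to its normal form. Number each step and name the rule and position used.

1. s(f(s(s(f(0, s(0)))), f(s(0), s(0))))  →  s(f(s(s(0)), f(s(0), s(0))))   [R2 at 1.1.1.1]
2. s(f(s(s(0)), f(s(0), s(0))))  →  s(f(s(s(0)), s(0)))   [R2 at 1.2]
3. s(f(s(s(0)), s(0)))  →  s(s(s(0)))   [R2 at 1]

s(s(s(0)))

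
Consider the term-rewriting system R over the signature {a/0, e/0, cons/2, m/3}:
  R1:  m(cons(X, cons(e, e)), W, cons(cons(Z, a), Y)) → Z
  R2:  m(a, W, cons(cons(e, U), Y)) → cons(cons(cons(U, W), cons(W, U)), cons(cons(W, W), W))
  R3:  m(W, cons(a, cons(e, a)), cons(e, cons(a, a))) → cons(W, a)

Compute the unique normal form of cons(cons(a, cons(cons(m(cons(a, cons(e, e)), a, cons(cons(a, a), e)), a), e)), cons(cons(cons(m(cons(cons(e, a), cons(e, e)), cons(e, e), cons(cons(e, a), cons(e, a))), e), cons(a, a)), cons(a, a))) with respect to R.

1. cons(cons(a, cons(cons(m(cons(a, cons(e, e)), a, cons(cons(a, a), e)), a), e)), cons(cons(cons(m(cons(cons(e, a), cons(e, e)), cons(e, e), cons(cons(e, a), cons(e, a))), e), cons(a, a)), cons(a, a)))  →  cons(cons(a, cons(cons(a, a), e)), cons(cons(cons(m(cons(cons(e, a), cons(e, e)), cons(e, e), cons(cons(e, a), cons(e, a))), e), cons(a, a)), cons(a, a)))   [R1 at 1.2.1.1]
2. cons(cons(a, cons(cons(a, a), e)), cons(cons(cons(m(cons(cons(e, a), cons(e, e)), cons(e, e), cons(cons(e, a), cons(e, a))), e), cons(a, a)), cons(a, a)))  →  cons(cons(a, cons(cons(a, a), e)), cons(cons(cons(e, e), cons(a, a)), cons(a, a)))   [R1 at 2.1.1.1]

cons(cons(a, cons(cons(a, a), e)), cons(cons(cons(e, e), cons(a, a)), cons(a, a)))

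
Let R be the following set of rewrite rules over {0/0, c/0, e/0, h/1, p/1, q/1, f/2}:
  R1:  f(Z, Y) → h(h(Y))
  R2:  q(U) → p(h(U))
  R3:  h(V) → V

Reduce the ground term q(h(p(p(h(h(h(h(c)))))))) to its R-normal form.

1. q(h(p(p(h(h(h(h(c))))))))  →  p(h(h(p(p(h(h(h(h(c)))))))))   [R2 at ε]
2. p(h(h(p(p(h(h(h(h(c)))))))))  →  p(h(p(p(h(h(h(h(c))))))))   [R3 at 1]
3. p(h(p(p(h(h(h(h(c))))))))  →  p(p(p(h(h(h(h(c)))))))   [R3 at 1]
4. p(p(p(h(h(h(h(c)))))))  →  p(p(p(h(h(h(c))))))   [R3 at 1.1.1]
5. p(p(p(h(h(h(c))))))  →  p(p(p(h(h(c)))))   [R3 at 1.1.1]
6. p(p(p(h(h(c)))))  →  p(p(p(h(c))))   [R3 at 1.1.1]
7. p(p(p(h(c))))  →  p(p(p(c)))   [R3 at 1.1.1]

p(p(p(c)))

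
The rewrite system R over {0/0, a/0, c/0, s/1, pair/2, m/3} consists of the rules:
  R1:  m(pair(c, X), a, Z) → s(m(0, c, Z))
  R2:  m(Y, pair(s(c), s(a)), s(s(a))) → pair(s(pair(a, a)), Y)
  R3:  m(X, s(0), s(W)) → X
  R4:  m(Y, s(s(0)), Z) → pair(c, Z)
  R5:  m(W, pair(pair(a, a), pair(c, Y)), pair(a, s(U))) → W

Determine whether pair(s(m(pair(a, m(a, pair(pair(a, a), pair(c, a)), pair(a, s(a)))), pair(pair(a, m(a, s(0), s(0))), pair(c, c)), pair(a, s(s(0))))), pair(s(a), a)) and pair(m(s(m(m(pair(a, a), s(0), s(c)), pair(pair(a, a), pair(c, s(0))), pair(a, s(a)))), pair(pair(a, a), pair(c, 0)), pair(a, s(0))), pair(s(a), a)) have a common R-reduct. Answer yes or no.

yes — NF(t₁) = pair(s(pair(a, a)), pair(s(a), a)), NF(t₂) = pair(s(pair(a, a)), pair(s(a), a))

Reduce t₁ = pair(s(m(pair(a, m(a, pair(pair(a, a), pair(c, a)), pair(a, s(a)))), pair(pair(a, m(a, s(0), s(0))), pair(c, c)), pair(a, s(s(0))))), pair(s(a), a)):
1. pair(s(m(pair(a, m(a, pair(pair(a, a), pair(c, a)), pair(a, s(a)))), pair(pair(a, m(a, s(0), s(0))), pair(c, c)), pair(a, s(s(0))))), pair(s(a), a))  →  pair(s(m(pair(a, a), pair(pair(a, m(a, s(0), s(0))), pair(c, c)), pair(a, s(s(0))))), pair(s(a), a))   [R5 at 1.1.1.2]
2. pair(s(m(pair(a, a), pair(pair(a, m(a, s(0), s(0))), pair(c, c)), pair(a, s(s(0))))), pair(s(a), a))  →  pair(s(m(pair(a, a), pair(pair(a, a), pair(c, c)), pair(a, s(s(0))))), pair(s(a), a))   [R3 at 1.1.2.1.2]
3. pair(s(m(pair(a, a), pair(pair(a, a), pair(c, c)), pair(a, s(s(0))))), pair(s(a), a))  →  pair(s(pair(a, a)), pair(s(a), a))   [R5 at 1.1]

Reduce t₂ = pair(m(s(m(m(pair(a, a), s(0), s(c)), pair(pair(a, a), pair(c, s(0))), pair(a, s(a)))), pair(pair(a, a), pair(c, 0)), pair(a, s(0))), pair(s(a), a)):
1. pair(m(s(m(m(pair(a, a), s(0), s(c)), pair(pair(a, a), pair(c, s(0))), pair(a, s(a)))), pair(pair(a, a), pair(c, 0)), pair(a, s(0))), pair(s(a), a))  →  pair(s(m(m(pair(a, a), s(0), s(c)), pair(pair(a, a), pair(c, s(0))), pair(a, s(a)))), pair(s(a), a))   [R5 at 1]
2. pair(s(m(m(pair(a, a), s(0), s(c)), pair(pair(a, a), pair(c, s(0))), pair(a, s(a)))), pair(s(a), a))  →  pair(s(m(pair(a, a), s(0), s(c))), pair(s(a), a))   [R5 at 1.1]
3. pair(s(m(pair(a, a), s(0), s(c))), pair(s(a), a))  →  pair(s(pair(a, a)), pair(s(a), a))   [R3 at 1.1]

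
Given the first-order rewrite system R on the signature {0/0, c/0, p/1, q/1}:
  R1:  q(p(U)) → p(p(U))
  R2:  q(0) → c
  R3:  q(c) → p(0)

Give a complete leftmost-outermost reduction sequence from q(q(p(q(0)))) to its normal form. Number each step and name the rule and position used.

p(p(p(c)))

1. q(q(p(q(0))))  →  q(p(p(q(0))))   [R1 at 1]
2. q(p(p(q(0))))  →  p(p(p(q(0))))   [R1 at ε]
3. p(p(p(q(0))))  →  p(p(p(c)))   [R2 at 1.1.1]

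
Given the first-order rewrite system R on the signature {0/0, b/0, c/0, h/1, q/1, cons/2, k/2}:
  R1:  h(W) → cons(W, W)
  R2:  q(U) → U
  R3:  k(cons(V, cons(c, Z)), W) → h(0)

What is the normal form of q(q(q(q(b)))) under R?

b

1. q(q(q(q(b))))  →  q(q(q(b)))   [R2 at ε]
2. q(q(q(b)))  →  q(q(b))   [R2 at ε]
3. q(q(b))  →  q(b)   [R2 at ε]
4. q(b)  →  b   [R2 at ε]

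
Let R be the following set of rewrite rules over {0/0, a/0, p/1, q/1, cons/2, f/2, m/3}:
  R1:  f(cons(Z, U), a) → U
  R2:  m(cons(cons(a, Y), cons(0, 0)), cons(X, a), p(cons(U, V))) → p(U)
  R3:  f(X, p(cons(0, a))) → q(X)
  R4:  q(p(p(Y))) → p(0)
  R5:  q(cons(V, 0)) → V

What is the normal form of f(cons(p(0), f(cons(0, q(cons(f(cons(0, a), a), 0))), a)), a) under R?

a

1. f(cons(p(0), f(cons(0, q(cons(f(cons(0, a), a), 0))), a)), a)  →  f(cons(0, q(cons(f(cons(0, a), a), 0))), a)   [R1 at ε]
2. f(cons(0, q(cons(f(cons(0, a), a), 0))), a)  →  q(cons(f(cons(0, a), a), 0))   [R1 at ε]
3. q(cons(f(cons(0, a), a), 0))  →  f(cons(0, a), a)   [R5 at ε]
4. f(cons(0, a), a)  →  a   [R1 at ε]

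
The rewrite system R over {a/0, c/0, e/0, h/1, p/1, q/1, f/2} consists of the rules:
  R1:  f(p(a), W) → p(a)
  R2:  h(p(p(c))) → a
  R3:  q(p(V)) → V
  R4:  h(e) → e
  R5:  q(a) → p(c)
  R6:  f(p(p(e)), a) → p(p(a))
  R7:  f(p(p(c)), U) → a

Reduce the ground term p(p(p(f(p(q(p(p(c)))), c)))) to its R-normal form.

p(p(p(a)))

1. p(p(p(f(p(q(p(p(c)))), c))))  →  p(p(p(f(p(p(c)), c))))   [R3 at 1.1.1.1.1]
2. p(p(p(f(p(p(c)), c))))  →  p(p(p(a)))   [R7 at 1.1.1]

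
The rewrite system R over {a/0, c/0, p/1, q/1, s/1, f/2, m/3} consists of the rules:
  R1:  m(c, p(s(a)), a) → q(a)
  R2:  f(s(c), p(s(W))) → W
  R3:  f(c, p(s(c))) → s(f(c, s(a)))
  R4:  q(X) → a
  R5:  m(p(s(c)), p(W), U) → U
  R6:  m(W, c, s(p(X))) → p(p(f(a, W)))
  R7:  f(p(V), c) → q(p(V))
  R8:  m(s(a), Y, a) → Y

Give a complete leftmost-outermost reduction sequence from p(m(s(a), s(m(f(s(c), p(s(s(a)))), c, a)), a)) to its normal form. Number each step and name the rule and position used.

1. p(m(s(a), s(m(f(s(c), p(s(s(a)))), c, a)), a))  →  p(s(m(f(s(c), p(s(s(a)))), c, a)))   [R8 at 1]
2. p(s(m(f(s(c), p(s(s(a)))), c, a)))  →  p(s(m(s(a), c, a)))   [R2 at 1.1.1]
3. p(s(m(s(a), c, a)))  →  p(s(c))   [R8 at 1.1]

p(s(c))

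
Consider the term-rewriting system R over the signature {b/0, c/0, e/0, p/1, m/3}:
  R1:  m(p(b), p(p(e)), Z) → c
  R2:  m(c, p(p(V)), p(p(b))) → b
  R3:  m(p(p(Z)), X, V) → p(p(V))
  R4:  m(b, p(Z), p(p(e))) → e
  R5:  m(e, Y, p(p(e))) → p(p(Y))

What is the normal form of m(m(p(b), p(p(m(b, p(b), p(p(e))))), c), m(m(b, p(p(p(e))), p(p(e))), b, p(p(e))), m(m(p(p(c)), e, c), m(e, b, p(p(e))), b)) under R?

b

1. m(m(p(b), p(p(m(b, p(b), p(p(e))))), c), m(m(b, p(p(p(e))), p(p(e))), b, p(p(e))), m(m(p(p(c)), e, c), m(e, b, p(p(e))), b))  →  m(m(p(b), p(p(e)), c), m(m(b, p(p(p(e))), p(p(e))), b, p(p(e))), m(m(p(p(c)), e, c), m(e, b, p(p(e))), b))   [R4 at 1.2.1.1]
2. m(m(p(b), p(p(e)), c), m(m(b, p(p(p(e))), p(p(e))), b, p(p(e))), m(m(p(p(c)), e, c), m(e, b, p(p(e))), b))  →  m(c, m(m(b, p(p(p(e))), p(p(e))), b, p(p(e))), m(m(p(p(c)), e, c), m(e, b, p(p(e))), b))   [R1 at 1]
3. m(c, m(m(b, p(p(p(e))), p(p(e))), b, p(p(e))), m(m(p(p(c)), e, c), m(e, b, p(p(e))), b))  →  m(c, m(e, b, p(p(e))), m(m(p(p(c)), e, c), m(e, b, p(p(e))), b))   [R4 at 2.1]
4. m(c, m(e, b, p(p(e))), m(m(p(p(c)), e, c), m(e, b, p(p(e))), b))  →  m(c, p(p(b)), m(m(p(p(c)), e, c), m(e, b, p(p(e))), b))   [R5 at 2]
5. m(c, p(p(b)), m(m(p(p(c)), e, c), m(e, b, p(p(e))), b))  →  m(c, p(p(b)), m(p(p(c)), m(e, b, p(p(e))), b))   [R3 at 3.1]
6. m(c, p(p(b)), m(p(p(c)), m(e, b, p(p(e))), b))  →  m(c, p(p(b)), p(p(b)))   [R3 at 3]
7. m(c, p(p(b)), p(p(b)))  →  b   [R2 at ε]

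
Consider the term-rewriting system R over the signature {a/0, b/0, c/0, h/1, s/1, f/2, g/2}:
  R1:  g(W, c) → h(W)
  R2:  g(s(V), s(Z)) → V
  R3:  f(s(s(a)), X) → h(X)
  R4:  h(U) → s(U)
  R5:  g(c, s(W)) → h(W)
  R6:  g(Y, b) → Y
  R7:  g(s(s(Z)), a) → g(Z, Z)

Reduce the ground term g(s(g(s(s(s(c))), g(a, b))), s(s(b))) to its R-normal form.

1. g(s(g(s(s(s(c))), g(a, b))), s(s(b)))  →  g(s(s(s(c))), g(a, b))   [R2 at ε]
2. g(s(s(s(c))), g(a, b))  →  g(s(s(s(c))), a)   [R6 at 2]
3. g(s(s(s(c))), a)  →  g(s(c), s(c))   [R7 at ε]
4. g(s(c), s(c))  →  c   [R2 at ε]

c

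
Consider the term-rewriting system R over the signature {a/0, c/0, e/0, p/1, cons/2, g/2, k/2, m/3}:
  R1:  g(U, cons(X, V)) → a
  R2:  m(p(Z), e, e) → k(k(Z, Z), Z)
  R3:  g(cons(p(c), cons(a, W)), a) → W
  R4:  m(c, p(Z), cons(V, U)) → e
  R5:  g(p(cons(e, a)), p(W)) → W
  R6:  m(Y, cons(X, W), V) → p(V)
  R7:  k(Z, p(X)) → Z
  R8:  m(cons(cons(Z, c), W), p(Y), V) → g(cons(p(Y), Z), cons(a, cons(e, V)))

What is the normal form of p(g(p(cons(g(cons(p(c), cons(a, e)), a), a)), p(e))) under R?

1. p(g(p(cons(g(cons(p(c), cons(a, e)), a), a)), p(e)))  →  p(g(p(cons(e, a)), p(e)))   [R3 at 1.1.1.1]
2. p(g(p(cons(e, a)), p(e)))  →  p(e)   [R5 at 1]

p(e)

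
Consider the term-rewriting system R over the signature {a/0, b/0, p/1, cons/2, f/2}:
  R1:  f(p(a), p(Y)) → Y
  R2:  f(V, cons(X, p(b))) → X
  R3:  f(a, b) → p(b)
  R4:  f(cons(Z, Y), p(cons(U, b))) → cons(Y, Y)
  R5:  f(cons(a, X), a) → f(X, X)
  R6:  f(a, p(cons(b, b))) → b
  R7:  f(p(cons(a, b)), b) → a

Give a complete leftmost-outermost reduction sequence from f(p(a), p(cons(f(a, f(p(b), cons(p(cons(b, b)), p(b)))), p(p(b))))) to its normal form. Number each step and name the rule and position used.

cons(b, p(p(b)))

1. f(p(a), p(cons(f(a, f(p(b), cons(p(cons(b, b)), p(b)))), p(p(b)))))  →  cons(f(a, f(p(b), cons(p(cons(b, b)), p(b)))), p(p(b)))   [R1 at ε]
2. cons(f(a, f(p(b), cons(p(cons(b, b)), p(b)))), p(p(b)))  →  cons(f(a, p(cons(b, b))), p(p(b)))   [R2 at 1.2]
3. cons(f(a, p(cons(b, b))), p(p(b)))  →  cons(b, p(p(b)))   [R6 at 1]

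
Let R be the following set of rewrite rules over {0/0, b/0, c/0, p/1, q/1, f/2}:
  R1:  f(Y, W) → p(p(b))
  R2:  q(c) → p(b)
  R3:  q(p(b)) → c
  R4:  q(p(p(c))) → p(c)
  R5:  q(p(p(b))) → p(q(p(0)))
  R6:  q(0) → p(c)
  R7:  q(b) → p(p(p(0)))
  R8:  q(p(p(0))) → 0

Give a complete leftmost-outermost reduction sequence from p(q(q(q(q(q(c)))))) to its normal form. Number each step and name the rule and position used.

p(p(b))

1. p(q(q(q(q(q(c))))))  →  p(q(q(q(q(p(b))))))   [R2 at 1.1.1.1.1]
2. p(q(q(q(q(p(b))))))  →  p(q(q(q(c))))   [R3 at 1.1.1.1]
3. p(q(q(q(c))))  →  p(q(q(p(b))))   [R2 at 1.1.1]
4. p(q(q(p(b))))  →  p(q(c))   [R3 at 1.1]
5. p(q(c))  →  p(p(b))   [R2 at 1]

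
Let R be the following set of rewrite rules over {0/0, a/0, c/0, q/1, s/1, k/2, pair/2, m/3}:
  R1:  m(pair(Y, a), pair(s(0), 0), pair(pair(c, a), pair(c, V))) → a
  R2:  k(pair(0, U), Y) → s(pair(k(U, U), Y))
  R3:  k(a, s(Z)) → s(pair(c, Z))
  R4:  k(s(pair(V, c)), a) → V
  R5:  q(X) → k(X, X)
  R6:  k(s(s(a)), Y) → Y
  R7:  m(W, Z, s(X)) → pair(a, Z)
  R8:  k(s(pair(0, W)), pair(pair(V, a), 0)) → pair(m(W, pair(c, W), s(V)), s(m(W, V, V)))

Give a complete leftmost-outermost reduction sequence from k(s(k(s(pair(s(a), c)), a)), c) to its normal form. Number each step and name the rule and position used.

1. k(s(k(s(pair(s(a), c)), a)), c)  →  k(s(s(a)), c)   [R4 at 1.1]
2. k(s(s(a)), c)  →  c   [R6 at ε]

c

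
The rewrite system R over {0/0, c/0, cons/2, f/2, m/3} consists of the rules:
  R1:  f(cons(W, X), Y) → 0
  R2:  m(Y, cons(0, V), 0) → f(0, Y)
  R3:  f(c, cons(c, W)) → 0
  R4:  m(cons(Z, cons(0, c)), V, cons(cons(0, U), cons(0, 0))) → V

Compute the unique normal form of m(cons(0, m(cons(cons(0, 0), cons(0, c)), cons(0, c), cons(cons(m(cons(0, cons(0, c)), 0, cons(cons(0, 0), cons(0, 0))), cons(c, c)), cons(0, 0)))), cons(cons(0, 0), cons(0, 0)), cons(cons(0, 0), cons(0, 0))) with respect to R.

1. m(cons(0, m(cons(cons(0, 0), cons(0, c)), cons(0, c), cons(cons(m(cons(0, cons(0, c)), 0, cons(cons(0, 0), cons(0, 0))), cons(c, c)), cons(0, 0)))), cons(cons(0, 0), cons(0, 0)), cons(cons(0, 0), cons(0, 0)))  →  m(cons(0, m(cons(cons(0, 0), cons(0, c)), cons(0, c), cons(cons(0, cons(c, c)), cons(0, 0)))), cons(cons(0, 0), cons(0, 0)), cons(cons(0, 0), cons(0, 0)))   [R4 at 1.2.3.1.1]
2. m(cons(0, m(cons(cons(0, 0), cons(0, c)), cons(0, c), cons(cons(0, cons(c, c)), cons(0, 0)))), cons(cons(0, 0), cons(0, 0)), cons(cons(0, 0), cons(0, 0)))  →  m(cons(0, cons(0, c)), cons(cons(0, 0), cons(0, 0)), cons(cons(0, 0), cons(0, 0)))   [R4 at 1.2]
3. m(cons(0, cons(0, c)), cons(cons(0, 0), cons(0, 0)), cons(cons(0, 0), cons(0, 0)))  →  cons(cons(0, 0), cons(0, 0))   [R4 at ε]

cons(cons(0, 0), cons(0, 0))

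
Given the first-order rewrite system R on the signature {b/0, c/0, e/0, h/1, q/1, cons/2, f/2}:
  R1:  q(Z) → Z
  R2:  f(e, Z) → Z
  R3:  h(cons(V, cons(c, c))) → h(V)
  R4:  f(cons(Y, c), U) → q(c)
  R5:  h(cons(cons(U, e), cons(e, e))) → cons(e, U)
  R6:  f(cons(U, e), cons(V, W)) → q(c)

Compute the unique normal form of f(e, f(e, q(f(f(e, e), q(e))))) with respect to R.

1. f(e, f(e, q(f(f(e, e), q(e)))))  →  f(e, q(f(f(e, e), q(e))))   [R2 at ε]
2. f(e, q(f(f(e, e), q(e))))  →  q(f(f(e, e), q(e)))   [R2 at ε]
3. q(f(f(e, e), q(e)))  →  f(f(e, e), q(e))   [R1 at ε]
4. f(f(e, e), q(e))  →  f(e, q(e))   [R2 at 1]
5. f(e, q(e))  →  q(e)   [R2 at ε]
6. q(e)  →  e   [R1 at ε]

e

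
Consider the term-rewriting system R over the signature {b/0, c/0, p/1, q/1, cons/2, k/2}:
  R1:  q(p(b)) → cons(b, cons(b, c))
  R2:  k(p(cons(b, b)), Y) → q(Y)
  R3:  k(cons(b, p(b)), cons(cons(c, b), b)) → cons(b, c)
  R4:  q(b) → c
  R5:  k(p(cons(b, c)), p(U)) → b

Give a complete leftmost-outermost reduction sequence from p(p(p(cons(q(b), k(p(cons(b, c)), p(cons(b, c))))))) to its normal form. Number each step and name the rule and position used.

1. p(p(p(cons(q(b), k(p(cons(b, c)), p(cons(b, c)))))))  →  p(p(p(cons(c, k(p(cons(b, c)), p(cons(b, c)))))))   [R4 at 1.1.1.1]
2. p(p(p(cons(c, k(p(cons(b, c)), p(cons(b, c)))))))  →  p(p(p(cons(c, b))))   [R5 at 1.1.1.2]

p(p(p(cons(c, b))))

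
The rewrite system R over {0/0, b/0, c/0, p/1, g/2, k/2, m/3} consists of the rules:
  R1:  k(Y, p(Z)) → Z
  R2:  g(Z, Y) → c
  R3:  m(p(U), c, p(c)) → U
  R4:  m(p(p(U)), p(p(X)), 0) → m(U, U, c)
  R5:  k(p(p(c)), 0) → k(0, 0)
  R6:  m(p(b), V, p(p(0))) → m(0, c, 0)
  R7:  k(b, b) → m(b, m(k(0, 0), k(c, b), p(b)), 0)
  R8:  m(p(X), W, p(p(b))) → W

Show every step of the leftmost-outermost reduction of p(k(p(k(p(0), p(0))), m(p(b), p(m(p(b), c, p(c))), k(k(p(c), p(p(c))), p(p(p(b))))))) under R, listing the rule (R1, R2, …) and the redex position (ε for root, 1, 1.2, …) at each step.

1. p(k(p(k(p(0), p(0))), m(p(b), p(m(p(b), c, p(c))), k(k(p(c), p(p(c))), p(p(p(b)))))))  →  p(k(p(0), m(p(b), p(m(p(b), c, p(c))), k(k(p(c), p(p(c))), p(p(p(b)))))))   [R1 at 1.1.1]
2. p(k(p(0), m(p(b), p(m(p(b), c, p(c))), k(k(p(c), p(p(c))), p(p(p(b)))))))  →  p(k(p(0), m(p(b), p(b), k(k(p(c), p(p(c))), p(p(p(b)))))))   [R3 at 1.2.2.1]
3. p(k(p(0), m(p(b), p(b), k(k(p(c), p(p(c))), p(p(p(b)))))))  →  p(k(p(0), m(p(b), p(b), p(p(b)))))   [R1 at 1.2.3]
4. p(k(p(0), m(p(b), p(b), p(p(b)))))  →  p(k(p(0), p(b)))   [R8 at 1.2]
5. p(k(p(0), p(b)))  →  p(b)   [R1 at 1]

p(b)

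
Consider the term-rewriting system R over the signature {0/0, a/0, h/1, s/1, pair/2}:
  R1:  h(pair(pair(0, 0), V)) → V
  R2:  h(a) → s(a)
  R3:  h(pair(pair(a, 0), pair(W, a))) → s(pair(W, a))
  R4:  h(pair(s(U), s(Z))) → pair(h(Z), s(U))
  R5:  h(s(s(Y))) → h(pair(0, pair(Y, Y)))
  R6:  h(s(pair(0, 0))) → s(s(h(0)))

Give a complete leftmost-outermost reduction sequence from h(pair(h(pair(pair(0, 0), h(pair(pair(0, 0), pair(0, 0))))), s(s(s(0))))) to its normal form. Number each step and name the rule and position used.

s(s(s(0)))

1. h(pair(h(pair(pair(0, 0), h(pair(pair(0, 0), pair(0, 0))))), s(s(s(0)))))  →  h(pair(h(pair(pair(0, 0), pair(0, 0))), s(s(s(0)))))   [R1 at 1.1]
2. h(pair(h(pair(pair(0, 0), pair(0, 0))), s(s(s(0)))))  →  h(pair(pair(0, 0), s(s(s(0)))))   [R1 at 1.1]
3. h(pair(pair(0, 0), s(s(s(0)))))  →  s(s(s(0)))   [R1 at ε]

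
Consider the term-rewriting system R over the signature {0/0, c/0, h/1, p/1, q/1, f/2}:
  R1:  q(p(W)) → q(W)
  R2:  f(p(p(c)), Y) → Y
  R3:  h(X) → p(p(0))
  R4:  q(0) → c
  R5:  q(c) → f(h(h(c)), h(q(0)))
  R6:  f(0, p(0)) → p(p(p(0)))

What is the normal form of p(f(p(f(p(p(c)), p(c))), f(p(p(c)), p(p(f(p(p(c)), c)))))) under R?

p(p(p(c)))

1. p(f(p(f(p(p(c)), p(c))), f(p(p(c)), p(p(f(p(p(c)), c))))))  →  p(f(p(p(c)), f(p(p(c)), p(p(f(p(p(c)), c))))))   [R2 at 1.1.1]
2. p(f(p(p(c)), f(p(p(c)), p(p(f(p(p(c)), c))))))  →  p(f(p(p(c)), p(p(f(p(p(c)), c)))))   [R2 at 1]
3. p(f(p(p(c)), p(p(f(p(p(c)), c)))))  →  p(p(p(f(p(p(c)), c))))   [R2 at 1]
4. p(p(p(f(p(p(c)), c))))  →  p(p(p(c)))   [R2 at 1.1.1]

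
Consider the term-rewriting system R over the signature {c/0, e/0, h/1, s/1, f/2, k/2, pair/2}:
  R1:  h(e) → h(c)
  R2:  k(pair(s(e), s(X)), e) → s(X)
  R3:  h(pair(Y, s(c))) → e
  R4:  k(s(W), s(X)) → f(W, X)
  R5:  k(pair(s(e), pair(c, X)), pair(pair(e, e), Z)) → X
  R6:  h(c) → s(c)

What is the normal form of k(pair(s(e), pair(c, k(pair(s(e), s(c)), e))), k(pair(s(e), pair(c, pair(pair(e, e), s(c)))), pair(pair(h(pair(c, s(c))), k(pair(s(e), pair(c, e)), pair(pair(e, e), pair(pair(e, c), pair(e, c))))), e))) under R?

1. k(pair(s(e), pair(c, k(pair(s(e), s(c)), e))), k(pair(s(e), pair(c, pair(pair(e, e), s(c)))), pair(pair(h(pair(c, s(c))), k(pair(s(e), pair(c, e)), pair(pair(e, e), pair(pair(e, c), pair(e, c))))), e)))  →  k(pair(s(e), pair(c, s(c))), k(pair(s(e), pair(c, pair(pair(e, e), s(c)))), pair(pair(h(pair(c, s(c))), k(pair(s(e), pair(c, e)), pair(pair(e, e), pair(pair(e, c), pair(e, c))))), e)))   [R2 at 1.2.2]
2. k(pair(s(e), pair(c, s(c))), k(pair(s(e), pair(c, pair(pair(e, e), s(c)))), pair(pair(h(pair(c, s(c))), k(pair(s(e), pair(c, e)), pair(pair(e, e), pair(pair(e, c), pair(e, c))))), e)))  →  k(pair(s(e), pair(c, s(c))), k(pair(s(e), pair(c, pair(pair(e, e), s(c)))), pair(pair(e, k(pair(s(e), pair(c, e)), pair(pair(e, e), pair(pair(e, c), pair(e, c))))), e)))   [R3 at 2.2.1.1]
3. k(pair(s(e), pair(c, s(c))), k(pair(s(e), pair(c, pair(pair(e, e), s(c)))), pair(pair(e, k(pair(s(e), pair(c, e)), pair(pair(e, e), pair(pair(e, c), pair(e, c))))), e)))  →  k(pair(s(e), pair(c, s(c))), k(pair(s(e), pair(c, pair(pair(e, e), s(c)))), pair(pair(e, e), e)))   [R5 at 2.2.1.2]
4. k(pair(s(e), pair(c, s(c))), k(pair(s(e), pair(c, pair(pair(e, e), s(c)))), pair(pair(e, e), e)))  →  k(pair(s(e), pair(c, s(c))), pair(pair(e, e), s(c)))   [R5 at 2]
5. k(pair(s(e), pair(c, s(c))), pair(pair(e, e), s(c)))  →  s(c)   [R5 at ε]

s(c)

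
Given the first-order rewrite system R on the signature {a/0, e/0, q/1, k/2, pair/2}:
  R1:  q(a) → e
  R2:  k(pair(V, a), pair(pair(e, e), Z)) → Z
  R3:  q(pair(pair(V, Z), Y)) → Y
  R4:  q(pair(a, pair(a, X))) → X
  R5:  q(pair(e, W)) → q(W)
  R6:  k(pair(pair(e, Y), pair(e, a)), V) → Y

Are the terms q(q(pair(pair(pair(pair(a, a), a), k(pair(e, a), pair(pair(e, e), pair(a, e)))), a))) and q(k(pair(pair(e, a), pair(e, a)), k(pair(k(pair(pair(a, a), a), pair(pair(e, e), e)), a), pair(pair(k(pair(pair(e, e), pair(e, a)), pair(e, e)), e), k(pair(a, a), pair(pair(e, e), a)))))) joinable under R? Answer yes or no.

yes — NF(t₁) = e, NF(t₂) = e

Reduce t₁ = q(q(pair(pair(pair(pair(a, a), a), k(pair(e, a), pair(pair(e, e), pair(a, e)))), a))):
1. q(q(pair(pair(pair(pair(a, a), a), k(pair(e, a), pair(pair(e, e), pair(a, e)))), a)))  →  q(a)   [R3 at 1]
2. q(a)  →  e   [R1 at ε]

Reduce t₂ = q(k(pair(pair(e, a), pair(e, a)), k(pair(k(pair(pair(a, a), a), pair(pair(e, e), e)), a), pair(pair(k(pair(pair(e, e), pair(e, a)), pair(e, e)), e), k(pair(a, a), pair(pair(e, e), a)))))):
1. q(k(pair(pair(e, a), pair(e, a)), k(pair(k(pair(pair(a, a), a), pair(pair(e, e), e)), a), pair(pair(k(pair(pair(e, e), pair(e, a)), pair(e, e)), e), k(pair(a, a), pair(pair(e, e), a))))))  →  q(a)   [R6 at 1]
2. q(a)  →  e   [R1 at ε]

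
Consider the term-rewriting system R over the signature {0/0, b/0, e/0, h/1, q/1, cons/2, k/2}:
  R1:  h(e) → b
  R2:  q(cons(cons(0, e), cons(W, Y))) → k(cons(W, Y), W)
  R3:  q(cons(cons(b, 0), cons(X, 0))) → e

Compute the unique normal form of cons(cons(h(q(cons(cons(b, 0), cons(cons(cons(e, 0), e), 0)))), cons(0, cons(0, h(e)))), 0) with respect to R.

1. cons(cons(h(q(cons(cons(b, 0), cons(cons(cons(e, 0), e), 0)))), cons(0, cons(0, h(e)))), 0)  →  cons(cons(h(e), cons(0, cons(0, h(e)))), 0)   [R3 at 1.1.1]
2. cons(cons(h(e), cons(0, cons(0, h(e)))), 0)  →  cons(cons(b, cons(0, cons(0, h(e)))), 0)   [R1 at 1.1]
3. cons(cons(b, cons(0, cons(0, h(e)))), 0)  →  cons(cons(b, cons(0, cons(0, b))), 0)   [R1 at 1.2.2.2]

cons(cons(b, cons(0, cons(0, b))), 0)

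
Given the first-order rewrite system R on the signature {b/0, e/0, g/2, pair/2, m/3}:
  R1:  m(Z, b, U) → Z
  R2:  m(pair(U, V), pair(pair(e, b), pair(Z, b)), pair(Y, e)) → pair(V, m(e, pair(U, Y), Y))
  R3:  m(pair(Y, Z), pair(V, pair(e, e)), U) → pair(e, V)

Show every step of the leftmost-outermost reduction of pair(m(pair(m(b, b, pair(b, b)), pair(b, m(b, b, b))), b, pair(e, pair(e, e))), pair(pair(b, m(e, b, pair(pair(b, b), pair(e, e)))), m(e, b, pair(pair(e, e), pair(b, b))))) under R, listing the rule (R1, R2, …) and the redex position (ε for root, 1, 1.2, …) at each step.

pair(pair(b, pair(b, b)), pair(pair(b, e), e))

1. pair(m(pair(m(b, b, pair(b, b)), pair(b, m(b, b, b))), b, pair(e, pair(e, e))), pair(pair(b, m(e, b, pair(pair(b, b), pair(e, e)))), m(e, b, pair(pair(e, e), pair(b, b)))))  →  pair(pair(m(b, b, pair(b, b)), pair(b, m(b, b, b))), pair(pair(b, m(e, b, pair(pair(b, b), pair(e, e)))), m(e, b, pair(pair(e, e), pair(b, b)))))   [R1 at 1]
2. pair(pair(m(b, b, pair(b, b)), pair(b, m(b, b, b))), pair(pair(b, m(e, b, pair(pair(b, b), pair(e, e)))), m(e, b, pair(pair(e, e), pair(b, b)))))  →  pair(pair(b, pair(b, m(b, b, b))), pair(pair(b, m(e, b, pair(pair(b, b), pair(e, e)))), m(e, b, pair(pair(e, e), pair(b, b)))))   [R1 at 1.1]
3. pair(pair(b, pair(b, m(b, b, b))), pair(pair(b, m(e, b, pair(pair(b, b), pair(e, e)))), m(e, b, pair(pair(e, e), pair(b, b)))))  →  pair(pair(b, pair(b, b)), pair(pair(b, m(e, b, pair(pair(b, b), pair(e, e)))), m(e, b, pair(pair(e, e), pair(b, b)))))   [R1 at 1.2.2]
4. pair(pair(b, pair(b, b)), pair(pair(b, m(e, b, pair(pair(b, b), pair(e, e)))), m(e, b, pair(pair(e, e), pair(b, b)))))  →  pair(pair(b, pair(b, b)), pair(pair(b, e), m(e, b, pair(pair(e, e), pair(b, b)))))   [R1 at 2.1.2]
5. pair(pair(b, pair(b, b)), pair(pair(b, e), m(e, b, pair(pair(e, e), pair(b, b)))))  →  pair(pair(b, pair(b, b)), pair(pair(b, e), e))   [R1 at 2.2]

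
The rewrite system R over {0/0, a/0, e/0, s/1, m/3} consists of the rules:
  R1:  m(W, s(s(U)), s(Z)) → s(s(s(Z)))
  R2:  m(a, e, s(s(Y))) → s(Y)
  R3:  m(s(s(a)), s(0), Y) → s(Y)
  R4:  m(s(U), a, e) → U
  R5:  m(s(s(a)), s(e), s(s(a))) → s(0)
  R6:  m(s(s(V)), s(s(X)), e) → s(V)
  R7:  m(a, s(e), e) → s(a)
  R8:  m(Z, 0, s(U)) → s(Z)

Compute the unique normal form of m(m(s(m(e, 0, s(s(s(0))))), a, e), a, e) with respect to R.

e

1. m(m(s(m(e, 0, s(s(s(0))))), a, e), a, e)  →  m(m(e, 0, s(s(s(0)))), a, e)   [R4 at 1]
2. m(m(e, 0, s(s(s(0)))), a, e)  →  m(s(e), a, e)   [R8 at 1]
3. m(s(e), a, e)  →  e   [R4 at ε]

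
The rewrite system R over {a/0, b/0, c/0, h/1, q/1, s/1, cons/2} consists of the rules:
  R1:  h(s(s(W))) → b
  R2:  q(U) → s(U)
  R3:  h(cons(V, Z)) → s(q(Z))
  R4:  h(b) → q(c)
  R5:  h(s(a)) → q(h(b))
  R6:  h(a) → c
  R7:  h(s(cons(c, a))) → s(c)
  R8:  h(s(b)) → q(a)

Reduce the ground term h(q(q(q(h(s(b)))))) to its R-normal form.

b

1. h(q(q(q(h(s(b))))))  →  h(s(q(q(h(s(b))))))   [R2 at 1]
2. h(s(q(q(h(s(b))))))  →  h(s(s(q(h(s(b))))))   [R2 at 1.1]
3. h(s(s(q(h(s(b))))))  →  b   [R1 at ε]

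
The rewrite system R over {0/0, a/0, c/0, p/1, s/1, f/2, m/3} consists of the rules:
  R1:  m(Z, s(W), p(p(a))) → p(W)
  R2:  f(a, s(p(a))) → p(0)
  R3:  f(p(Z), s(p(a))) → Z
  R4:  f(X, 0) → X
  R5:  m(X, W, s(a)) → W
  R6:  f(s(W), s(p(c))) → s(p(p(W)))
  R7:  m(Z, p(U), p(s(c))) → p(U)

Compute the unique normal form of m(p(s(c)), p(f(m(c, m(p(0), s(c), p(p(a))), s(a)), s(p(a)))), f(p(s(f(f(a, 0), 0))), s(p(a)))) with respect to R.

1. m(p(s(c)), p(f(m(c, m(p(0), s(c), p(p(a))), s(a)), s(p(a)))), f(p(s(f(f(a, 0), 0))), s(p(a))))  →  m(p(s(c)), p(f(m(p(0), s(c), p(p(a))), s(p(a)))), f(p(s(f(f(a, 0), 0))), s(p(a))))   [R5 at 2.1.1]
2. m(p(s(c)), p(f(m(p(0), s(c), p(p(a))), s(p(a)))), f(p(s(f(f(a, 0), 0))), s(p(a))))  →  m(p(s(c)), p(f(p(c), s(p(a)))), f(p(s(f(f(a, 0), 0))), s(p(a))))   [R1 at 2.1.1]
3. m(p(s(c)), p(f(p(c), s(p(a)))), f(p(s(f(f(a, 0), 0))), s(p(a))))  →  m(p(s(c)), p(c), f(p(s(f(f(a, 0), 0))), s(p(a))))   [R3 at 2.1]
4. m(p(s(c)), p(c), f(p(s(f(f(a, 0), 0))), s(p(a))))  →  m(p(s(c)), p(c), s(f(f(a, 0), 0)))   [R3 at 3]
5. m(p(s(c)), p(c), s(f(f(a, 0), 0)))  →  m(p(s(c)), p(c), s(f(a, 0)))   [R4 at 3.1]
6. m(p(s(c)), p(c), s(f(a, 0)))  →  m(p(s(c)), p(c), s(a))   [R4 at 3.1]
7. m(p(s(c)), p(c), s(a))  →  p(c)   [R5 at ε]

p(c)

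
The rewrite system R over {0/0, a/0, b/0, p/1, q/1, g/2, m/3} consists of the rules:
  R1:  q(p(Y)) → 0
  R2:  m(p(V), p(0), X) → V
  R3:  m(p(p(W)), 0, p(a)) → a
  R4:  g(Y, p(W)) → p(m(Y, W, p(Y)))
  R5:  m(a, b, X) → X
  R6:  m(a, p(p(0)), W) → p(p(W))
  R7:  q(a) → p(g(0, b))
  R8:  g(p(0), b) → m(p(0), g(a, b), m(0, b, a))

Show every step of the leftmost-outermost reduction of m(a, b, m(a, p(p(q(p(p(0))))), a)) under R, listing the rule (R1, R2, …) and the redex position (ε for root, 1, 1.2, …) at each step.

p(p(a))

1. m(a, b, m(a, p(p(q(p(p(0))))), a))  →  m(a, p(p(q(p(p(0))))), a)   [R5 at ε]
2. m(a, p(p(q(p(p(0))))), a)  →  m(a, p(p(0)), a)   [R1 at 2.1.1]
3. m(a, p(p(0)), a)  →  p(p(a))   [R6 at ε]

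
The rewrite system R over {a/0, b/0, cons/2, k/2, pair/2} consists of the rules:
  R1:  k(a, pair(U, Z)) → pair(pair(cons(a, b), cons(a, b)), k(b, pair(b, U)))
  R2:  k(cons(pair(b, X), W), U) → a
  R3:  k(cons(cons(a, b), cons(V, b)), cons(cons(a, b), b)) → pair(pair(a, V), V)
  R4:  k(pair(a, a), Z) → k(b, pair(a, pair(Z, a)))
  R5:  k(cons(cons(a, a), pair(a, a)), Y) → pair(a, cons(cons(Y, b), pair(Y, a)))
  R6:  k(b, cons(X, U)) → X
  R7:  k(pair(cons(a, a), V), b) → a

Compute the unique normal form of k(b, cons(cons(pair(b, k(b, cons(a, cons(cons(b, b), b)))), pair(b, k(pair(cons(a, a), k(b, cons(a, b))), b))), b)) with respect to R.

1. k(b, cons(cons(pair(b, k(b, cons(a, cons(cons(b, b), b)))), pair(b, k(pair(cons(a, a), k(b, cons(a, b))), b))), b))  →  cons(pair(b, k(b, cons(a, cons(cons(b, b), b)))), pair(b, k(pair(cons(a, a), k(b, cons(a, b))), b)))   [R6 at ε]
2. cons(pair(b, k(b, cons(a, cons(cons(b, b), b)))), pair(b, k(pair(cons(a, a), k(b, cons(a, b))), b)))  →  cons(pair(b, a), pair(b, k(pair(cons(a, a), k(b, cons(a, b))), b)))   [R6 at 1.2]
3. cons(pair(b, a), pair(b, k(pair(cons(a, a), k(b, cons(a, b))), b)))  →  cons(pair(b, a), pair(b, a))   [R7 at 2.2]

cons(pair(b, a), pair(b, a))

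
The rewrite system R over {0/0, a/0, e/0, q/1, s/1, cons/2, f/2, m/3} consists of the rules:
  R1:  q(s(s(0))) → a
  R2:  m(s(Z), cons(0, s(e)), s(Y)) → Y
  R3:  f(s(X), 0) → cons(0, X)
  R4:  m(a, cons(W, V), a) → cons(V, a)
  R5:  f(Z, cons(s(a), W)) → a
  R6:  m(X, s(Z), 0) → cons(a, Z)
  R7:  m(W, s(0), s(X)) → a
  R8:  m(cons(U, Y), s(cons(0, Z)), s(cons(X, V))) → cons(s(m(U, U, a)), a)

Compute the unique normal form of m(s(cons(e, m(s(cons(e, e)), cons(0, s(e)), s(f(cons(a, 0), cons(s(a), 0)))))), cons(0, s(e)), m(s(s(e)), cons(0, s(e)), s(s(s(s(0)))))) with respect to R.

1. m(s(cons(e, m(s(cons(e, e)), cons(0, s(e)), s(f(cons(a, 0), cons(s(a), 0)))))), cons(0, s(e)), m(s(s(e)), cons(0, s(e)), s(s(s(s(0))))))  →  m(s(cons(e, f(cons(a, 0), cons(s(a), 0)))), cons(0, s(e)), m(s(s(e)), cons(0, s(e)), s(s(s(s(0))))))   [R2 at 1.1.2]
2. m(s(cons(e, f(cons(a, 0), cons(s(a), 0)))), cons(0, s(e)), m(s(s(e)), cons(0, s(e)), s(s(s(s(0))))))  →  m(s(cons(e, a)), cons(0, s(e)), m(s(s(e)), cons(0, s(e)), s(s(s(s(0))))))   [R5 at 1.1.2]
3. m(s(cons(e, a)), cons(0, s(e)), m(s(s(e)), cons(0, s(e)), s(s(s(s(0))))))  →  m(s(cons(e, a)), cons(0, s(e)), s(s(s(0))))   [R2 at 3]
4. m(s(cons(e, a)), cons(0, s(e)), s(s(s(0))))  →  s(s(0))   [R2 at ε]

s(s(0))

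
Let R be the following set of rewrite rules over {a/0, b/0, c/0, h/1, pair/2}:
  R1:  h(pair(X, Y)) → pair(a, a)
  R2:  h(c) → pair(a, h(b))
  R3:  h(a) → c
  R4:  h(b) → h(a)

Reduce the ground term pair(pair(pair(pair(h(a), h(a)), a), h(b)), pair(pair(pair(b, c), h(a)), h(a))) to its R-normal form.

pair(pair(pair(pair(c, c), a), c), pair(pair(pair(b, c), c), c))

1. pair(pair(pair(pair(h(a), h(a)), a), h(b)), pair(pair(pair(b, c), h(a)), h(a)))  →  pair(pair(pair(pair(c, h(a)), a), h(b)), pair(pair(pair(b, c), h(a)), h(a)))   [R3 at 1.1.1.1]
2. pair(pair(pair(pair(c, h(a)), a), h(b)), pair(pair(pair(b, c), h(a)), h(a)))  →  pair(pair(pair(pair(c, c), a), h(b)), pair(pair(pair(b, c), h(a)), h(a)))   [R3 at 1.1.1.2]
3. pair(pair(pair(pair(c, c), a), h(b)), pair(pair(pair(b, c), h(a)), h(a)))  →  pair(pair(pair(pair(c, c), a), h(a)), pair(pair(pair(b, c), h(a)), h(a)))   [R4 at 1.2]
4. pair(pair(pair(pair(c, c), a), h(a)), pair(pair(pair(b, c), h(a)), h(a)))  →  pair(pair(pair(pair(c, c), a), c), pair(pair(pair(b, c), h(a)), h(a)))   [R3 at 1.2]
5. pair(pair(pair(pair(c, c), a), c), pair(pair(pair(b, c), h(a)), h(a)))  →  pair(pair(pair(pair(c, c), a), c), pair(pair(pair(b, c), c), h(a)))   [R3 at 2.1.2]
6. pair(pair(pair(pair(c, c), a), c), pair(pair(pair(b, c), c), h(a)))  →  pair(pair(pair(pair(c, c), a), c), pair(pair(pair(b, c), c), c))   [R3 at 2.2]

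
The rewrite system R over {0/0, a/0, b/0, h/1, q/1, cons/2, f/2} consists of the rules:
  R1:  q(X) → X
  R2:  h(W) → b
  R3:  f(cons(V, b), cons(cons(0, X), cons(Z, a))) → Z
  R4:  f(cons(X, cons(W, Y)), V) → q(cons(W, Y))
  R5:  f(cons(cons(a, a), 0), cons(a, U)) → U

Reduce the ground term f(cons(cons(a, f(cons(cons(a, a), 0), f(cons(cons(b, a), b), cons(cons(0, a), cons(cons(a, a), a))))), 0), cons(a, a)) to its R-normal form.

a

1. f(cons(cons(a, f(cons(cons(a, a), 0), f(cons(cons(b, a), b), cons(cons(0, a), cons(cons(a, a), a))))), 0), cons(a, a))  →  f(cons(cons(a, f(cons(cons(a, a), 0), cons(a, a))), 0), cons(a, a))   [R3 at 1.1.2.2]
2. f(cons(cons(a, f(cons(cons(a, a), 0), cons(a, a))), 0), cons(a, a))  →  f(cons(cons(a, a), 0), cons(a, a))   [R5 at 1.1.2]
3. f(cons(cons(a, a), 0), cons(a, a))  →  a   [R5 at ε]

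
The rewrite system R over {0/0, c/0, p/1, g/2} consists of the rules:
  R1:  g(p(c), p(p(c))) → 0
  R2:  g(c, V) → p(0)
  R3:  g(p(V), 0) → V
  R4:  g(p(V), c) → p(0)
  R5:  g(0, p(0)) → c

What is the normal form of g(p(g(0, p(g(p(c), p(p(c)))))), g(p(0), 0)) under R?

c

1. g(p(g(0, p(g(p(c), p(p(c)))))), g(p(0), 0))  →  g(p(g(0, p(0))), g(p(0), 0))   [R1 at 1.1.2.1]
2. g(p(g(0, p(0))), g(p(0), 0))  →  g(p(c), g(p(0), 0))   [R5 at 1.1]
3. g(p(c), g(p(0), 0))  →  g(p(c), 0)   [R3 at 2]
4. g(p(c), 0)  →  c   [R3 at ε]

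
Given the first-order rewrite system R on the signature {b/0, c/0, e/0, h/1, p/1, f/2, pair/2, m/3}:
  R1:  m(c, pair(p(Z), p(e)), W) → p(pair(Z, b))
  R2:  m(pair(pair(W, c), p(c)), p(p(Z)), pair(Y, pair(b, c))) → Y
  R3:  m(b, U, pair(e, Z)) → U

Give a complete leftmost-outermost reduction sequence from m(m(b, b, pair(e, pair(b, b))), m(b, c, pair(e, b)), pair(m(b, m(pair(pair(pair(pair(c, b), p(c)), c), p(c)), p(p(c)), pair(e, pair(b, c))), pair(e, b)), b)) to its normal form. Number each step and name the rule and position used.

1. m(m(b, b, pair(e, pair(b, b))), m(b, c, pair(e, b)), pair(m(b, m(pair(pair(pair(pair(c, b), p(c)), c), p(c)), p(p(c)), pair(e, pair(b, c))), pair(e, b)), b))  →  m(b, m(b, c, pair(e, b)), pair(m(b, m(pair(pair(pair(pair(c, b), p(c)), c), p(c)), p(p(c)), pair(e, pair(b, c))), pair(e, b)), b))   [R3 at 1]
2. m(b, m(b, c, pair(e, b)), pair(m(b, m(pair(pair(pair(pair(c, b), p(c)), c), p(c)), p(p(c)), pair(e, pair(b, c))), pair(e, b)), b))  →  m(b, c, pair(m(b, m(pair(pair(pair(pair(c, b), p(c)), c), p(c)), p(p(c)), pair(e, pair(b, c))), pair(e, b)), b))   [R3 at 2]
3. m(b, c, pair(m(b, m(pair(pair(pair(pair(c, b), p(c)), c), p(c)), p(p(c)), pair(e, pair(b, c))), pair(e, b)), b))  →  m(b, c, pair(m(pair(pair(pair(pair(c, b), p(c)), c), p(c)), p(p(c)), pair(e, pair(b, c))), b))   [R3 at 3.1]
4. m(b, c, pair(m(pair(pair(pair(pair(c, b), p(c)), c), p(c)), p(p(c)), pair(e, pair(b, c))), b))  →  m(b, c, pair(e, b))   [R2 at 3.1]
5. m(b, c, pair(e, b))  →  c   [R3 at ε]

c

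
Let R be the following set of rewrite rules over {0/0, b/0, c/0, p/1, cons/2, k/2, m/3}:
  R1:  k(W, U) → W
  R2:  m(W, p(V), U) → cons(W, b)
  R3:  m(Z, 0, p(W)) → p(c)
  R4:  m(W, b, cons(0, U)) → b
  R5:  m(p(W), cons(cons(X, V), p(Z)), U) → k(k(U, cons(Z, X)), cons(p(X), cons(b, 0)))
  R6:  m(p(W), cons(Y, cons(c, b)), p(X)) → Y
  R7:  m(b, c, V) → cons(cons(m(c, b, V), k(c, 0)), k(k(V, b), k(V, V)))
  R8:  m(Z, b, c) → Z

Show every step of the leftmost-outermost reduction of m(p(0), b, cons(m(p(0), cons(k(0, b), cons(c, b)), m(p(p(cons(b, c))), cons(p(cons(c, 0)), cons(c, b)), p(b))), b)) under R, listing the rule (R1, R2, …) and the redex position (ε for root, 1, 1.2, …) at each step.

1. m(p(0), b, cons(m(p(0), cons(k(0, b), cons(c, b)), m(p(p(cons(b, c))), cons(p(cons(c, 0)), cons(c, b)), p(b))), b))  →  m(p(0), b, cons(m(p(0), cons(0, cons(c, b)), m(p(p(cons(b, c))), cons(p(cons(c, 0)), cons(c, b)), p(b))), b))   [R1 at 3.1.2.1]
2. m(p(0), b, cons(m(p(0), cons(0, cons(c, b)), m(p(p(cons(b, c))), cons(p(cons(c, 0)), cons(c, b)), p(b))), b))  →  m(p(0), b, cons(m(p(0), cons(0, cons(c, b)), p(cons(c, 0))), b))   [R6 at 3.1.3]
3. m(p(0), b, cons(m(p(0), cons(0, cons(c, b)), p(cons(c, 0))), b))  →  m(p(0), b, cons(0, b))   [R6 at 3.1]
4. m(p(0), b, cons(0, b))  →  b   [R4 at ε]

b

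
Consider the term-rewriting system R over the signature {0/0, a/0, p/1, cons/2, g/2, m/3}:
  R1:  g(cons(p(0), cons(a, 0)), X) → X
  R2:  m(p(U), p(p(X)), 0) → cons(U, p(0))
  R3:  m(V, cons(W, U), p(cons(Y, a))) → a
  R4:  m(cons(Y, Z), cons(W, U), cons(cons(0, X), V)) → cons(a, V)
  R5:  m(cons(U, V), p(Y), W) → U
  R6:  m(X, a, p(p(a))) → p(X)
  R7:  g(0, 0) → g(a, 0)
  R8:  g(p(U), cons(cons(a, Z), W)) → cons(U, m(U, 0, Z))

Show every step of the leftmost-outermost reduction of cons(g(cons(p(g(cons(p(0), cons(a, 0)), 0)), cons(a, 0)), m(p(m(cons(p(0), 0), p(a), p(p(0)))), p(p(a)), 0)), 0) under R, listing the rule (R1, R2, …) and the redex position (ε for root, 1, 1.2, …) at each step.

cons(cons(p(0), p(0)), 0)

1. cons(g(cons(p(g(cons(p(0), cons(a, 0)), 0)), cons(a, 0)), m(p(m(cons(p(0), 0), p(a), p(p(0)))), p(p(a)), 0)), 0)  →  cons(g(cons(p(0), cons(a, 0)), m(p(m(cons(p(0), 0), p(a), p(p(0)))), p(p(a)), 0)), 0)   [R1 at 1.1.1.1]
2. cons(g(cons(p(0), cons(a, 0)), m(p(m(cons(p(0), 0), p(a), p(p(0)))), p(p(a)), 0)), 0)  →  cons(m(p(m(cons(p(0), 0), p(a), p(p(0)))), p(p(a)), 0), 0)   [R1 at 1]
3. cons(m(p(m(cons(p(0), 0), p(a), p(p(0)))), p(p(a)), 0), 0)  →  cons(cons(m(cons(p(0), 0), p(a), p(p(0))), p(0)), 0)   [R2 at 1]
4. cons(cons(m(cons(p(0), 0), p(a), p(p(0))), p(0)), 0)  →  cons(cons(p(0), p(0)), 0)   [R5 at 1.1]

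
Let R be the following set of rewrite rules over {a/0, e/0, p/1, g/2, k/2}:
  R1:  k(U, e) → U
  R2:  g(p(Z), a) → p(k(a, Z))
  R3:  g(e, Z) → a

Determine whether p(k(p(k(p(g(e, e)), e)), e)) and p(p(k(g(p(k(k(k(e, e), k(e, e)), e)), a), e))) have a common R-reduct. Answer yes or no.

yes — NF(t₁) = p(p(p(a))), NF(t₂) = p(p(p(a)))

Reduce t₁ = p(k(p(k(p(g(e, e)), e)), e)):
1. p(k(p(k(p(g(e, e)), e)), e))  →  p(p(k(p(g(e, e)), e)))   [R1 at 1]
2. p(p(k(p(g(e, e)), e)))  →  p(p(p(g(e, e))))   [R1 at 1.1]
3. p(p(p(g(e, e))))  →  p(p(p(a)))   [R3 at 1.1.1]

Reduce t₂ = p(p(k(g(p(k(k(k(e, e), k(e, e)), e)), a), e))):
1. p(p(k(g(p(k(k(k(e, e), k(e, e)), e)), a), e)))  →  p(p(g(p(k(k(k(e, e), k(e, e)), e)), a)))   [R1 at 1.1]
2. p(p(g(p(k(k(k(e, e), k(e, e)), e)), a)))  →  p(p(p(k(a, k(k(k(e, e), k(e, e)), e)))))   [R2 at 1.1]
3. p(p(p(k(a, k(k(k(e, e), k(e, e)), e)))))  →  p(p(p(k(a, k(k(e, e), k(e, e))))))   [R1 at 1.1.1.2]
4. p(p(p(k(a, k(k(e, e), k(e, e))))))  →  p(p(p(k(a, k(e, k(e, e))))))   [R1 at 1.1.1.2.1]
5. p(p(p(k(a, k(e, k(e, e))))))  →  p(p(p(k(a, k(e, e)))))   [R1 at 1.1.1.2.2]
6. p(p(p(k(a, k(e, e)))))  →  p(p(p(k(a, e))))   [R1 at 1.1.1.2]
7. p(p(p(k(a, e))))  →  p(p(p(a)))   [R1 at 1.1.1]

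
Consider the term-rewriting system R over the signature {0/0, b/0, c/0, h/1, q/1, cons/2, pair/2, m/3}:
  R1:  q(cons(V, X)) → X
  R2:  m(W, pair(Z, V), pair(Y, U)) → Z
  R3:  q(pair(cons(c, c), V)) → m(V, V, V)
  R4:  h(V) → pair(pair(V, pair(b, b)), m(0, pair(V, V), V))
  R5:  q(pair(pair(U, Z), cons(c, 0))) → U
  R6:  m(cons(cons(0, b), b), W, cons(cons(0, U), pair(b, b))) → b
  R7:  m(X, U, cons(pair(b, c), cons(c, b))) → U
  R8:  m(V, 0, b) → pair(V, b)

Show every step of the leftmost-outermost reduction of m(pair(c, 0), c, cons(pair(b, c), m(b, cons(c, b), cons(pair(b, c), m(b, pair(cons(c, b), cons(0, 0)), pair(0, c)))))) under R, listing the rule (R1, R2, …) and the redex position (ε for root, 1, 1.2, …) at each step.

1. m(pair(c, 0), c, cons(pair(b, c), m(b, cons(c, b), cons(pair(b, c), m(b, pair(cons(c, b), cons(0, 0)), pair(0, c))))))  →  m(pair(c, 0), c, cons(pair(b, c), m(b, cons(c, b), cons(pair(b, c), cons(c, b)))))   [R2 at 3.2.3.2]
2. m(pair(c, 0), c, cons(pair(b, c), m(b, cons(c, b), cons(pair(b, c), cons(c, b)))))  →  m(pair(c, 0), c, cons(pair(b, c), cons(c, b)))   [R7 at 3.2]
3. m(pair(c, 0), c, cons(pair(b, c), cons(c, b)))  →  c   [R7 at ε]

c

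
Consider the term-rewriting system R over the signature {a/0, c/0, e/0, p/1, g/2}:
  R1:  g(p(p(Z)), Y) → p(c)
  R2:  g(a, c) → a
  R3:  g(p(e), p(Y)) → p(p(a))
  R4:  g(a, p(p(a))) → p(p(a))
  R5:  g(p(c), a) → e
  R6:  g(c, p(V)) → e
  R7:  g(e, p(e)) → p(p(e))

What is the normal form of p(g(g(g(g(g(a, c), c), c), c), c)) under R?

p(a)

1. p(g(g(g(g(g(a, c), c), c), c), c))  →  p(g(g(g(g(a, c), c), c), c))   [R2 at 1.1.1.1.1]
2. p(g(g(g(g(a, c), c), c), c))  →  p(g(g(g(a, c), c), c))   [R2 at 1.1.1.1]
3. p(g(g(g(a, c), c), c))  →  p(g(g(a, c), c))   [R2 at 1.1.1]
4. p(g(g(a, c), c))  →  p(g(a, c))   [R2 at 1.1]
5. p(g(a, c))  →  p(a)   [R2 at 1]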